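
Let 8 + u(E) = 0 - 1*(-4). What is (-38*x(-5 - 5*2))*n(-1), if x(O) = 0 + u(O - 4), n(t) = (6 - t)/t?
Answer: -1064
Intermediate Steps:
n(t) = (6 - t)/t
u(E) = -4 (u(E) = -8 + (0 - 1*(-4)) = -8 + (0 + 4) = -8 + 4 = -4)
x(O) = -4 (x(O) = 0 - 4 = -4)
(-38*x(-5 - 5*2))*n(-1) = (-38*(-4))*((6 - 1*(-1))/(-1)) = 152*(-(6 + 1)) = 152*(-1*7) = 152*(-7) = -1064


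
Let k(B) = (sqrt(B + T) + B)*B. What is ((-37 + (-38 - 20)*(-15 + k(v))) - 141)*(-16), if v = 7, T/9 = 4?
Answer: 34400 + 6496*sqrt(43) ≈ 76997.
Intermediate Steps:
T = 36 (T = 9*4 = 36)
k(B) = B*(B + sqrt(36 + B)) (k(B) = (sqrt(B + 36) + B)*B = (sqrt(36 + B) + B)*B = (B + sqrt(36 + B))*B = B*(B + sqrt(36 + B)))
((-37 + (-38 - 20)*(-15 + k(v))) - 141)*(-16) = ((-37 + (-38 - 20)*(-15 + 7*(7 + sqrt(36 + 7)))) - 141)*(-16) = ((-37 - 58*(-15 + 7*(7 + sqrt(43)))) - 141)*(-16) = ((-37 - 58*(-15 + (49 + 7*sqrt(43)))) - 141)*(-16) = ((-37 - 58*(34 + 7*sqrt(43))) - 141)*(-16) = ((-37 + (-1972 - 406*sqrt(43))) - 141)*(-16) = ((-2009 - 406*sqrt(43)) - 141)*(-16) = (-2150 - 406*sqrt(43))*(-16) = 34400 + 6496*sqrt(43)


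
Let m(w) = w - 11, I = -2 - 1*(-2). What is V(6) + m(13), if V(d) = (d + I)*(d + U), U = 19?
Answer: 152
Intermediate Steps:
I = 0 (I = -2 + 2 = 0)
m(w) = -11 + w
V(d) = d*(19 + d) (V(d) = (d + 0)*(d + 19) = d*(19 + d))
V(6) + m(13) = 6*(19 + 6) + (-11 + 13) = 6*25 + 2 = 150 + 2 = 152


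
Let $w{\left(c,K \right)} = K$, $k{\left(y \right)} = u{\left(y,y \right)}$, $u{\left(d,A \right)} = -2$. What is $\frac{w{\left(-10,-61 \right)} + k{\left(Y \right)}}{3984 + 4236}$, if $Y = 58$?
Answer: $- \frac{21}{2740} \approx -0.0076642$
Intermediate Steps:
$k{\left(y \right)} = -2$
$\frac{w{\left(-10,-61 \right)} + k{\left(Y \right)}}{3984 + 4236} = \frac{-61 - 2}{3984 + 4236} = - \frac{63}{8220} = \left(-63\right) \frac{1}{8220} = - \frac{21}{2740}$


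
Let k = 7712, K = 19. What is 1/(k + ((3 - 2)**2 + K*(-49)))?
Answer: 1/6782 ≈ 0.00014745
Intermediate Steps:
1/(k + ((3 - 2)**2 + K*(-49))) = 1/(7712 + ((3 - 2)**2 + 19*(-49))) = 1/(7712 + (1**2 - 931)) = 1/(7712 + (1 - 931)) = 1/(7712 - 930) = 1/6782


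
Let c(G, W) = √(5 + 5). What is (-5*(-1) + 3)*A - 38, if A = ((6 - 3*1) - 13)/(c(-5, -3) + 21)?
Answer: -18058/431 + 80*√10/431 ≈ -41.311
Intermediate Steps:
c(G, W) = √10
A = -10/(21 + √10) (A = ((6 - 3*1) - 13)/(√10 + 21) = ((6 - 3) - 13)/(21 + √10) = (3 - 13)/(21 + √10) = -10/(21 + √10) ≈ -0.41387)
(-5*(-1) + 3)*A - 38 = (-5*(-1) + 3)*(-210/431 + 10*√10/431) - 38 = (5 + 3)*(-210/431 + 10*√10/431) - 38 = 8*(-210/431 + 10*√10/431) - 38 = (-1680/431 + 80*√10/431) - 38 = -18058/431 + 80*√10/431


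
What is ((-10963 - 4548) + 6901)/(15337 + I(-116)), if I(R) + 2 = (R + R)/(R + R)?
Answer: -1435/2556 ≈ -0.56142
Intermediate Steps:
I(R) = -1 (I(R) = -2 + (R + R)/(R + R) = -2 + (2*R)/((2*R)) = -2 + (2*R)*(1/(2*R)) = -2 + 1 = -1)
((-10963 - 4548) + 6901)/(15337 + I(-116)) = ((-10963 - 4548) + 6901)/(15337 - 1) = (-15511 + 6901)/15336 = -8610*1/15336 = -1435/2556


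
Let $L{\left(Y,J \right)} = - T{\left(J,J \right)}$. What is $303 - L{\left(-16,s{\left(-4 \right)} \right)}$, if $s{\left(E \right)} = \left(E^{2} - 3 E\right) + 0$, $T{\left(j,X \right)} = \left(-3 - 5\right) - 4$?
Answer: $291$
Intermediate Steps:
$T{\left(j,X \right)} = -12$ ($T{\left(j,X \right)} = -8 - 4 = -12$)
$s{\left(E \right)} = E^{2} - 3 E$
$L{\left(Y,J \right)} = 12$ ($L{\left(Y,J \right)} = \left(-1\right) \left(-12\right) = 12$)
$303 - L{\left(-16,s{\left(-4 \right)} \right)} = 303 - 12 = 291$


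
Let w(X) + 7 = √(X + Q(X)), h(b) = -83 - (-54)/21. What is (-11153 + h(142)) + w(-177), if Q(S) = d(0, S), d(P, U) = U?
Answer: -78683/7 + I*√354 ≈ -11240.0 + 18.815*I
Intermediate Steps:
Q(S) = S
h(b) = -563/7 (h(b) = -83 - (-54)/21 = -83 - 1*(-18/7) = -83 + 18/7 = -563/7)
w(X) = -7 + √2*√X (w(X) = -7 + √(X + X) = -7 + √(2*X) = -7 + √2*√X)
(-11153 + h(142)) + w(-177) = (-11153 - 563/7) + (-7 + √2*√(-177)) = -78634/7 + (-7 + √2*(I*√177)) = -78634/7 + (-7 + I*√354) = -78683/7 + I*√354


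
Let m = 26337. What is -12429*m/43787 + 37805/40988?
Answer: -13415462014589/1794741556 ≈ -7474.9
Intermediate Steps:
-12429*m/43787 + 37805/40988 = -12429/(43787/26337) + 37805/40988 = -12429/(43787*(1/26337)) + 37805*(1/40988) = -12429/43787/26337 + 37805/40988 = -12429*26337/43787 + 37805/40988 = -327342573/43787 + 37805/40988 = -13415462014589/1794741556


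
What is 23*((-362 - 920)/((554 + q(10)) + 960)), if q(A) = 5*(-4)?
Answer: -14743/747 ≈ -19.736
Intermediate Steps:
q(A) = -20
23*((-362 - 920)/((554 + q(10)) + 960)) = 23*((-362 - 920)/((554 - 20) + 960)) = 23*(-1282/(534 + 960)) = 23*(-1282/1494) = 23*(-1282*1/1494) = 23*(-641/747) = -14743/747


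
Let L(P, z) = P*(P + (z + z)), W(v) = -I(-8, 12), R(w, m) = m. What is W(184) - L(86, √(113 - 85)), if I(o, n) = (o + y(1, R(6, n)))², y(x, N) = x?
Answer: -7445 - 344*√7 ≈ -8355.1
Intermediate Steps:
I(o, n) = (1 + o)² (I(o, n) = (o + 1)² = (1 + o)²)
W(v) = -49 (W(v) = -(1 - 8)² = -1*(-7)² = -1*49 = -49)
L(P, z) = P*(P + 2*z)
W(184) - L(86, √(113 - 85)) = -49 - 86*(86 + 2*√(113 - 85)) = -49 - 86*(86 + 2*√28) = -49 - 86*(86 + 2*(2*√7)) = -49 - 86*(86 + 4*√7) = -49 - (7396 + 344*√7) = -49 + (-7396 - 344*√7) = -7445 - 344*√7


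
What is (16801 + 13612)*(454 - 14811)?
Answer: -436639441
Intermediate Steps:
(16801 + 13612)*(454 - 14811) = 30413*(-14357) = -436639441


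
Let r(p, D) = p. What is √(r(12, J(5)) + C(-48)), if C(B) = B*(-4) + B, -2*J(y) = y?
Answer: 2*√39 ≈ 12.490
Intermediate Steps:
J(y) = -y/2
C(B) = -3*B (C(B) = -4*B + B = -3*B)
√(r(12, J(5)) + C(-48)) = √(12 - 3*(-48)) = √(12 + 144) = √156 = 2*√39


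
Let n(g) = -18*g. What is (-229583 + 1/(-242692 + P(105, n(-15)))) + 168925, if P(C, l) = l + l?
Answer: -14688456017/242152 ≈ -60658.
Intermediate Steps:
P(C, l) = 2*l
(-229583 + 1/(-242692 + P(105, n(-15)))) + 168925 = (-229583 + 1/(-242692 + 2*(-18*(-15)))) + 168925 = (-229583 + 1/(-242692 + 2*270)) + 168925 = (-229583 + 1/(-242692 + 540)) + 168925 = (-229583 + 1/(-242152)) + 168925 = (-229583 - 1/242152) + 168925 = -55593982617/242152 + 168925 = -14688456017/242152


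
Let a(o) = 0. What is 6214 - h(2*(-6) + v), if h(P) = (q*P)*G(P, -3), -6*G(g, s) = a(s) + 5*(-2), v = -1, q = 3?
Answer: 6279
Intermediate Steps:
G(g, s) = 5/3 (G(g, s) = -(0 + 5*(-2))/6 = -(0 - 10)/6 = -1/6*(-10) = 5/3)
h(P) = 5*P (h(P) = (3*P)*(5/3) = 5*P)
6214 - h(2*(-6) + v) = 6214 - 5*(2*(-6) - 1) = 6214 - 5*(-12 - 1) = 6214 - 5*(-13) = 6214 - 1*(-65) = 6214 + 65 = 6279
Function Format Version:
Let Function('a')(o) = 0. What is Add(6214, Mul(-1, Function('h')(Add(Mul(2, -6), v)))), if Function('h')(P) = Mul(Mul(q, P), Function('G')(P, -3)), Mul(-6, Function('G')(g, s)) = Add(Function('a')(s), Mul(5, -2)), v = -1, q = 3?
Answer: 6279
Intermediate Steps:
Function('G')(g, s) = Rational(5, 3) (Function('G')(g, s) = Mul(Rational(-1, 6), Add(0, Mul(5, -2))) = Mul(Rational(-1, 6), Add(0, -10)) = Mul(Rational(-1, 6), -10) = Rational(5, 3))
Function('h')(P) = Mul(5, P) (Function('h')(P) = Mul(Mul(3, P), Rational(5, 3)) = Mul(5, P))
Add(6214, Mul(-1, Function('h')(Add(Mul(2, -6), v)))) = Add(6214, Mul(-1, Mul(5, Add(Mul(2, -6), -1)))) = Add(6214, Mul(-1, Mul(5, Add(-12, -1)))) = Add(6214, Mul(-1, Mul(5, -13))) = Add(6214, Mul(-1, -65)) = Add(6214, 65) = 6279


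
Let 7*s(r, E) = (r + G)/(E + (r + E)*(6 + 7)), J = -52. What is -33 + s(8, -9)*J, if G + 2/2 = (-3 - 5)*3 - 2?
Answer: -3035/77 ≈ -39.416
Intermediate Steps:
G = -27 (G = -1 + ((-3 - 5)*3 - 2) = -1 + (-8*3 - 2) = -1 + (-24 - 2) = -1 - 26 = -27)
s(r, E) = (-27 + r)/(7*(13*r + 14*E)) (s(r, E) = ((r - 27)/(E + (r + E)*(6 + 7)))/7 = ((-27 + r)/(E + (E + r)*13))/7 = ((-27 + r)/(E + (13*E + 13*r)))/7 = ((-27 + r)/(13*r + 14*E))/7 = (-27 + r)/(7*(13*r + 14*E)))
-33 + s(8, -9)*J = -33 + ((-27 + 8)/(7*(13*8 + 14*(-9))))*(-52) = -33 + ((1/7)*(-19)/(104 - 126))*(-52) = -33 + ((1/7)*(-19)/(-22))*(-52) = -33 + ((1/7)*(-1/22)*(-19))*(-52) = -33 + (19/154)*(-52) = -33 - 494/77 = -3035/77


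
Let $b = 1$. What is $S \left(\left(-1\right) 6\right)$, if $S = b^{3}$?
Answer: $-6$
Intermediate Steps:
$S = 1$ ($S = 1^{3} = 1$)
$S \left(\left(-1\right) 6\right) = 1 \left(\left(-1\right) 6\right) = 1 \left(-6\right) = -6$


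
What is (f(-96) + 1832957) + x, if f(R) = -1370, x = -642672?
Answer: 1188915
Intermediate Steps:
(f(-96) + 1832957) + x = (-1370 + 1832957) - 642672 = 1831587 - 642672 = 1188915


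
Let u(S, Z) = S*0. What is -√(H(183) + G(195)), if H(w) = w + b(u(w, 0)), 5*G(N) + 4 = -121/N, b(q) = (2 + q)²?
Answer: -4*√442221/195 ≈ -13.641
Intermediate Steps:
u(S, Z) = 0
G(N) = -⅘ - 121/(5*N) (G(N) = -⅘ + (-121/N)/5 = -⅘ - 121/(5*N))
H(w) = 4 + w (H(w) = w + (2 + 0)² = w + 2² = w + 4 = 4 + w)
-√(H(183) + G(195)) = -√((4 + 183) + (⅕)*(-121 - 4*195)/195) = -√(187 + (⅕)*(1/195)*(-121 - 780)) = -√(187 + (⅕)*(1/195)*(-901)) = -√(187 - 901/975) = -√(181424/975) = -4*√442221/195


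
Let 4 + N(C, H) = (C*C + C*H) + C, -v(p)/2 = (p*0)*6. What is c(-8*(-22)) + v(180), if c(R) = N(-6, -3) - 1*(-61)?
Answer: 105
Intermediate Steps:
v(p) = 0 (v(p) = -2*p*0*6 = -0*6 = -2*0 = 0)
N(C, H) = -4 + C + C² + C*H (N(C, H) = -4 + ((C*C + C*H) + C) = -4 + ((C² + C*H) + C) = -4 + (C + C² + C*H) = -4 + C + C² + C*H)
c(R) = 105 (c(R) = (-4 - 6 + (-6)² - 6*(-3)) - 1*(-61) = (-4 - 6 + 36 + 18) + 61 = 44 + 61 = 105)
c(-8*(-22)) + v(180) = 105 + 0 = 105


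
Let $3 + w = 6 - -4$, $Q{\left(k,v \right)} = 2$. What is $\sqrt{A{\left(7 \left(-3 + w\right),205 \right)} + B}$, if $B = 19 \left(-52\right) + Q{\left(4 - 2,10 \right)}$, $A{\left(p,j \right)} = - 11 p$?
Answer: $i \sqrt{1294} \approx 35.972 i$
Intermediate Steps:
$w = 7$ ($w = -3 + \left(6 - -4\right) = -3 + \left(6 + 4\right) = -3 + 10 = 7$)
$B = -986$ ($B = 19 \left(-52\right) + 2 = -988 + 2 = -986$)
$\sqrt{A{\left(7 \left(-3 + w\right),205 \right)} + B} = \sqrt{- 11 \cdot 7 \left(-3 + 7\right) - 986} = \sqrt{- 11 \cdot 7 \cdot 4 - 986} = \sqrt{\left(-11\right) 28 - 986} = \sqrt{-308 - 986} = \sqrt{-1294} = i \sqrt{1294}$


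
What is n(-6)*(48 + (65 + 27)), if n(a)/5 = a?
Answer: -4200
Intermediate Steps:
n(a) = 5*a
n(-6)*(48 + (65 + 27)) = (5*(-6))*(48 + (65 + 27)) = -30*(48 + 92) = -30*140 = -4200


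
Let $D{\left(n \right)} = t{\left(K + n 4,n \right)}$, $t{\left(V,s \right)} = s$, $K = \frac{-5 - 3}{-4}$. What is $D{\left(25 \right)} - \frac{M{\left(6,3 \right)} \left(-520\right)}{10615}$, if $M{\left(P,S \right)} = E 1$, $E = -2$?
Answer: $\frac{52867}{2123} \approx 24.902$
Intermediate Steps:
$M{\left(P,S \right)} = -2$ ($M{\left(P,S \right)} = \left(-2\right) 1 = -2$)
$K = 2$ ($K = \left(-5 - 3\right) \left(- \frac{1}{4}\right) = \left(-8\right) \left(- \frac{1}{4}\right) = 2$)
$D{\left(n \right)} = n$
$D{\left(25 \right)} - \frac{M{\left(6,3 \right)} \left(-520\right)}{10615} = 25 - \frac{\left(-2\right) \left(-520\right)}{10615} = 25 - 1040 \cdot \frac{1}{10615} = 25 - \frac{208}{2123} = \frac{52867}{2123}$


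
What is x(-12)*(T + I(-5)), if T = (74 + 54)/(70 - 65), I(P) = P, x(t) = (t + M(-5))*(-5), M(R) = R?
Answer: 1751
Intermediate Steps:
x(t) = 25 - 5*t (x(t) = (t - 5)*(-5) = (-5 + t)*(-5) = 25 - 5*t)
T = 128/5 ≈ 25.600
x(-12)*(T + I(-5)) = (25 - 5*(-12))*(128/5 - 5) = (25 + 60)*(103/5) = 85*(103/5) = 1751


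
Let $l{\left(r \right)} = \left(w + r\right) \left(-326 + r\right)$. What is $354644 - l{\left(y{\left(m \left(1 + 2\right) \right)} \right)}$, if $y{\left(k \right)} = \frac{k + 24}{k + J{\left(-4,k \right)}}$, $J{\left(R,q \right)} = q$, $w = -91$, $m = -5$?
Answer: $\frac{32485281}{100} \approx 3.2485 \cdot 10^{5}$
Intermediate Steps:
$y{\left(k \right)} = \frac{24 + k}{2 k}$ ($y{\left(k \right)} = \frac{k + 24}{k + k} = \frac{24 + k}{2 k}$)
$l{\left(r \right)} = \left(-326 + r\right) \left(-91 + r\right)$ ($l{\left(r \right)} = \left(-91 + r\right) \left(-326 + r\right) = \left(-326 + r\right) \left(-91 + r\right)$)
$354644 - l{\left(y{\left(m \left(1 + 2\right) \right)} \right)} = 354644 - \left(29666 + \left(\frac{24 - 5 \left(1 + 2\right)}{2 \left(- 5 \left(1 + 2\right)\right)}\right)^{2} - 417 \frac{24 - 5 \left(1 + 2\right)}{2 \left(- 5 \left(1 + 2\right)\right)}\right) = 354644 - \left(29666 + \left(\frac{24 - 15}{2 \left(\left(-5\right) 3\right)}\right)^{2} - 417 \frac{24 - 15}{2 \left(\left(-5\right) 3\right)}\right) = 354644 - \left(29666 + \left(\frac{24 - 15}{2 \left(-15\right)}\right)^{2} - 417 \frac{24 - 15}{2 \left(-15\right)}\right) = 354644 - \left(29666 + \left(\frac{1}{2} \left(- \frac{1}{15}\right) 9\right)^{2} - 417 \cdot \frac{1}{2} \left(- \frac{1}{15}\right) 9\right) = 354644 - \left(29666 + \left(- \frac{3}{10}\right)^{2} - - \frac{1251}{10}\right) = 354644 - \left(29666 + \frac{9}{100} + \frac{1251}{10}\right) = 354644 - \frac{2979119}{100} = \frac{32485281}{100}$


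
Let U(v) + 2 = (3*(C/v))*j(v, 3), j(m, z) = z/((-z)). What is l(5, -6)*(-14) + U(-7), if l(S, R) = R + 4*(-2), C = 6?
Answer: 1376/7 ≈ 196.57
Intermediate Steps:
j(m, z) = -1 (j(m, z) = z*(-1/z) = -1)
l(S, R) = -8 + R (l(S, R) = R - 8 = -8 + R)
U(v) = -2 - 18/v (U(v) = -2 + (3*(6/v))*(-1) = -2 + (18/v)*(-1) = -2 - 18/v)
l(5, -6)*(-14) + U(-7) = (-8 - 6)*(-14) + (-2 - 18/(-7)) = -14*(-14) + (-2 - 18*(-⅐)) = 196 + (-2 + 18/7) = 196 + 4/7 = 1376/7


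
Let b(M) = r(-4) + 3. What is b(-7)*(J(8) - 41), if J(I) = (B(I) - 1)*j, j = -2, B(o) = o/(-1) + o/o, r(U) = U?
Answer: 25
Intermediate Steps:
B(o) = 1 - o (B(o) = o*(-1) + 1 = -o + 1 = 1 - o)
b(M) = -1 (b(M) = -4 + 3 = -1)
J(I) = 2*I (J(I) = ((1 - I) - 1)*(-2) = -I*(-2) = 2*I)
b(-7)*(J(8) - 41) = -(2*8 - 41) = -(16 - 41) = -1*(-25) = 25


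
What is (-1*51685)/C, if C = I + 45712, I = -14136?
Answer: -51685/31576 ≈ -1.6368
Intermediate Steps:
C = 31576 (C = -14136 + 45712 = 31576)
(-1*51685)/C = -1*51685/31576 = -51685*1/31576 = -51685/31576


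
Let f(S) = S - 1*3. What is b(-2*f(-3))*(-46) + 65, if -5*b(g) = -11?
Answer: -181/5 ≈ -36.200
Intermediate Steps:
f(S) = -3 + S (f(S) = S - 3 = -3 + S)
b(g) = 11/5 (b(g) = -1/5*(-11) = 11/5)
b(-2*f(-3))*(-46) + 65 = (11/5)*(-46) + 65 = -506/5 + 65 = -181/5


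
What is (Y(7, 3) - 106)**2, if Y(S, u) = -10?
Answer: 13456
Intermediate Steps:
(Y(7, 3) - 106)**2 = (-10 - 106)**2 = (-116)**2 = 13456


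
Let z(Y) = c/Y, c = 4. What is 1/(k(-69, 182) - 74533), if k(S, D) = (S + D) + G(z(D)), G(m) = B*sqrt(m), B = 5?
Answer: -677222/50398861235 - sqrt(182)/100797722470 ≈ -1.3437e-5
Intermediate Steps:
z(Y) = 4/Y
G(m) = 5*sqrt(m)
k(S, D) = D + S + 10*sqrt(1/D) (k(S, D) = (S + D) + 5*sqrt(4/D) = (D + S) + 5*(2*sqrt(1/D)) = (D + S) + 10*sqrt(1/D) = D + S + 10*sqrt(1/D))
1/(k(-69, 182) - 74533) = 1/((182 - 69 + 10*sqrt(1/182)) - 74533) = 1/((182 - 69 + 10*(sqrt(182)/182)) - 74533) = 1/((182 - 69 + 5*sqrt(182)/91) - 74533) = 1/((113 + 5*sqrt(182)/91) - 74533) = 1/(-74420 + 5*sqrt(182)/91)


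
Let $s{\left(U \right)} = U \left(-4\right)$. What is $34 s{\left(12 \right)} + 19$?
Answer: $-1613$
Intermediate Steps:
$s{\left(U \right)} = - 4 U$
$34 s{\left(12 \right)} + 19 = 34 \left(\left(-4\right) 12\right) + 19 = 34 \left(-48\right) + 19 = -1632 + 19 = -1613$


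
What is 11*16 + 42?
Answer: 218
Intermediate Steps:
11*16 + 42 = 176 + 42 = 218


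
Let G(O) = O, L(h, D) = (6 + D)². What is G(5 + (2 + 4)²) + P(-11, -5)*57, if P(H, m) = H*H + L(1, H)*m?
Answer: -187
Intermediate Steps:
P(H, m) = H² + m*(6 + H)² (P(H, m) = H*H + (6 + H)²*m = H² + m*(6 + H)²)
G(5 + (2 + 4)²) + P(-11, -5)*57 = (5 + (2 + 4)²) + ((-11)² - 5*(6 - 11)²)*57 = (5 + 6²) + (121 - 5*(-5)²)*57 = (5 + 36) + (121 - 5*25)*57 = 41 + (121 - 125)*57 = 41 - 4*57 = 41 - 228 = -187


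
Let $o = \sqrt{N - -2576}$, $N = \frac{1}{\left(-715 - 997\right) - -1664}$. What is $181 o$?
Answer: $\frac{181 \sqrt{370941}}{12} \approx 9186.5$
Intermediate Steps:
$N = - \frac{1}{48}$ ($N = \frac{1}{-1712 + 1664} = \frac{1}{-48} = - \frac{1}{48} \approx -0.020833$)
$o = \frac{\sqrt{370941}}{12}$ ($o = \sqrt{- \frac{1}{48} - -2576} = \sqrt{- \frac{1}{48} + 2576} = \sqrt{\frac{123647}{48}} = \frac{\sqrt{370941}}{12} \approx 50.754$)
$181 o = 181 \frac{\sqrt{370941}}{12} = \frac{181 \sqrt{370941}}{12}$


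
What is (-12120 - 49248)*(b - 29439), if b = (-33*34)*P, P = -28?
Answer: -121324536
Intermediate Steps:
b = 31416 (b = -33*34*(-28) = -1122*(-28) = 31416)
(-12120 - 49248)*(b - 29439) = (-12120 - 49248)*(31416 - 29439) = -61368*1977 = -121324536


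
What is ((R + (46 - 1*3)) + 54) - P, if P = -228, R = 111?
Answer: 436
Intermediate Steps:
((R + (46 - 1*3)) + 54) - P = ((111 + (46 - 1*3)) + 54) - 1*(-228) = ((111 + (46 - 3)) + 54) + 228 = ((111 + 43) + 54) + 228 = (154 + 54) + 228 = 208 + 228 = 436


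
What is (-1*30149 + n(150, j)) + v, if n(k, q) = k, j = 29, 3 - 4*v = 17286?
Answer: -137279/4 ≈ -34320.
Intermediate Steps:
v = -17283/4 (v = 3/4 - 1/4*17286 = 3/4 - 8643/2 = -17283/4 ≈ -4320.8)
(-1*30149 + n(150, j)) + v = (-1*30149 + 150) - 17283/4 = (-30149 + 150) - 17283/4 = -29999 - 17283/4 = -137279/4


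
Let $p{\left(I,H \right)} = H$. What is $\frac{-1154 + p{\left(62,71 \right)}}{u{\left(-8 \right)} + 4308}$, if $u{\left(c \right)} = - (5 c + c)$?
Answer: $- \frac{361}{1452} \approx -0.24862$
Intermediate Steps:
$u{\left(c \right)} = - 6 c$
$\frac{-1154 + p{\left(62,71 \right)}}{u{\left(-8 \right)} + 4308} = \frac{-1154 + 71}{\left(-6\right) \left(-8\right) + 4308} = - \frac{1083}{48 + 4308} = - \frac{1083}{4356} = \left(-1083\right) \frac{1}{4356} = - \frac{361}{1452}$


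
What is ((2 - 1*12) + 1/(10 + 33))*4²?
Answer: -6864/43 ≈ -159.63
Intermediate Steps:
((2 - 1*12) + 1/(10 + 33))*4² = ((2 - 12) + 1/43)*16 = (-10 + 1/43)*16 = -429/43*16 = -6864/43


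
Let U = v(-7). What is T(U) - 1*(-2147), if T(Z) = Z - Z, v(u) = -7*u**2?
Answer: 2147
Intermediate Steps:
U = -343 (U = -7*(-7)**2 = -7*49 = -343)
T(Z) = 0
T(U) - 1*(-2147) = 0 - 1*(-2147) = 0 + 2147 = 2147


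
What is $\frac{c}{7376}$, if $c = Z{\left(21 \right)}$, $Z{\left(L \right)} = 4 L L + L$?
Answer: $\frac{1785}{7376} \approx 0.242$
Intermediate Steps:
$Z{\left(L \right)} = L + 4 L^{2}$ ($Z{\left(L \right)} = 4 L^{2} + L = L + 4 L^{2}$)
$c = 1785$ ($c = 21 \left(1 + 4 \cdot 21\right) = 21 \left(1 + 84\right) = 21 \cdot 85 = 1785$)
$\frac{c}{7376} = \frac{1785}{7376}$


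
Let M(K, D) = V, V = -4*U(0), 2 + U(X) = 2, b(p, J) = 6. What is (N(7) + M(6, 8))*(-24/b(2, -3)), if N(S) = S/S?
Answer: -4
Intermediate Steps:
U(X) = 0 (U(X) = -2 + 2 = 0)
V = 0 (V = -4*0 = 0)
N(S) = 1
M(K, D) = 0
(N(7) + M(6, 8))*(-24/b(2, -3)) = (1 + 0)*(-24/6) = 1*(-24*1/6) = 1*(-4) = -4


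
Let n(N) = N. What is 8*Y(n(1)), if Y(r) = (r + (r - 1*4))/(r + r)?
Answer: -8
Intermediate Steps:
Y(r) = (-4 + 2*r)/(2*r) (Y(r) = (r + (r - 4))/((2*r)) = (r + (-4 + r))*(1/(2*r)) = (-4 + 2*r)*(1/(2*r)) = (-4 + 2*r)/(2*r))
8*Y(n(1)) = 8*((-2 + 1)/1) = 8*(1*(-1)) = 8*(-1) = -8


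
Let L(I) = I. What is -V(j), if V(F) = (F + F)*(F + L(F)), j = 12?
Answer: -576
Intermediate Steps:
V(F) = 4*F² (V(F) = (F + F)*(F + F) = (2*F)*(2*F) = 4*F²)
-V(j) = -4*12² = -4*144 = -1*576 = -576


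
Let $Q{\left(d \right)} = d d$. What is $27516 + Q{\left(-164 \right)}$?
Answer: $54412$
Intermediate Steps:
$Q{\left(d \right)} = d^{2}$
$27516 + Q{\left(-164 \right)} = 27516 + \left(-164\right)^{2} = 27516 + 26896 = 54412$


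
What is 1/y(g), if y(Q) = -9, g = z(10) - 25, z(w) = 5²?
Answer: -⅑ ≈ -0.11111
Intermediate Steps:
z(w) = 25
g = 0 (g = 25 - 25 = 0)
1/y(g) = 1/(-9) = -⅑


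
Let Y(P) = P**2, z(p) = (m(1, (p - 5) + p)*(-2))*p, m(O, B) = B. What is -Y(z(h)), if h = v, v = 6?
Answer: -7056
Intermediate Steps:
h = 6
z(p) = p*(10 - 4*p) (z(p) = (((p - 5) + p)*(-2))*p = (((-5 + p) + p)*(-2))*p = ((-5 + 2*p)*(-2))*p = (10 - 4*p)*p = p*(10 - 4*p))
-Y(z(h)) = -(2*6*(5 - 2*6))**2 = -(2*6*(5 - 12))**2 = -(2*6*(-7))**2 = -1*(-84)**2 = -1*7056 = -7056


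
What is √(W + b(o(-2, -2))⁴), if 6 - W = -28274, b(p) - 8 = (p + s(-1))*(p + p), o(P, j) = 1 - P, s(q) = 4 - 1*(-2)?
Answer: 2*√3701154 ≈ 3847.7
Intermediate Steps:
s(q) = 6 (s(q) = 4 + 2 = 6)
b(p) = 8 + 2*p*(6 + p) (b(p) = 8 + (p + 6)*(p + p) = 8 + (6 + p)*(2*p) = 8 + 2*p*(6 + p))
W = 28280 (W = 6 - 1*(-28274) = 6 + 28274 = 28280)
√(W + b(o(-2, -2))⁴) = √(28280 + (8 + 2*(1 - 1*(-2))² + 12*(1 - 1*(-2)))⁴) = √(28280 + (8 + 2*(1 + 2)² + 12*(1 + 2))⁴) = √(28280 + (8 + 2*3² + 12*3)⁴) = √(28280 + (8 + 2*9 + 36)⁴) = √(28280 + (8 + 18 + 36)⁴) = √(28280 + 62⁴) = √(28280 + 14776336) = √14804616 = 2*√3701154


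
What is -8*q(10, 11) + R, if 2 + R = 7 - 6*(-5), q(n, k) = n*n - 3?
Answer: -741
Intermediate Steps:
q(n, k) = -3 + n² (q(n, k) = n² - 3 = -3 + n²)
R = 35 (R = -2 + (7 - 6*(-5)) = -2 + (7 + 30) = -2 + 37 = 35)
-8*q(10, 11) + R = -8*(-3 + 10²) + 35 = -8*(-3 + 100) + 35 = -8*97 + 35 = -776 + 35 = -741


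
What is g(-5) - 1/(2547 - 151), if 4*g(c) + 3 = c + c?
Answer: -1947/599 ≈ -3.2504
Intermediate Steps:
g(c) = -¾ + c/2 (g(c) = -¾ + (c + c)/4 = -¾ + (2*c)/4 = -¾ + c/2)
g(-5) - 1/(2547 - 151) = (-¾ + (½)*(-5)) - 1/(2547 - 151) = (-¾ - 5/2) - 1/2396 = -13/4 - 1*1/2396 = -13/4 - 1/2396 = -1947/599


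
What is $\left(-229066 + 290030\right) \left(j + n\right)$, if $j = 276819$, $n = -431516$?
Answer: $-9430947908$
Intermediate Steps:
$\left(-229066 + 290030\right) \left(j + n\right) = \left(-229066 + 290030\right) \left(276819 - 431516\right) = 60964 \left(-154697\right) = -9430947908$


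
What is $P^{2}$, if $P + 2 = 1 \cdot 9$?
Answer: $49$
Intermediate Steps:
$P = 7$ ($P = -2 + 1 \cdot 9 = -2 + 9 = 7$)
$P^{2} = 7^{2} = 49$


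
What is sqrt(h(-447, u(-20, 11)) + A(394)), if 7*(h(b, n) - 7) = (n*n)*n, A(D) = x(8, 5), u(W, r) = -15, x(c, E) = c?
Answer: I*sqrt(22890)/7 ≈ 21.613*I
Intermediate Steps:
A(D) = 8
h(b, n) = 7 + n**3/7 (h(b, n) = 7 + ((n*n)*n)/7 = 7 + (n**2*n)/7 = 7 + n**3/7)
sqrt(h(-447, u(-20, 11)) + A(394)) = sqrt((7 + (1/7)*(-15)**3) + 8) = sqrt((7 + (1/7)*(-3375)) + 8) = sqrt((7 - 3375/7) + 8) = sqrt(-3326/7 + 8) = sqrt(-3270/7) = I*sqrt(22890)/7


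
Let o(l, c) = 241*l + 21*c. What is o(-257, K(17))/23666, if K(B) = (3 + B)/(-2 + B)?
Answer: -61909/23666 ≈ -2.6159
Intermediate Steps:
K(B) = (3 + B)/(-2 + B)
o(l, c) = 21*c + 241*l
o(-257, K(17))/23666 = (21*((3 + 17)/(-2 + 17)) + 241*(-257))/23666 = (21*(20/15) - 61937)*(1/23666) = (21*((1/15)*20) - 61937)*(1/23666) = (21*(4/3) - 61937)*(1/23666) = (28 - 61937)*(1/23666) = -61909*1/23666 = -61909/23666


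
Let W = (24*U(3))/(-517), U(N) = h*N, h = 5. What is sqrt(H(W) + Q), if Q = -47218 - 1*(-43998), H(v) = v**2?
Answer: 2*I*sqrt(215135245)/517 ≈ 56.741*I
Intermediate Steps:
U(N) = 5*N
W = -360/517 (W = (24*(5*3))/(-517) = (24*15)*(-1/517) = 360*(-1/517) = -360/517 ≈ -0.69633)
Q = -3220 (Q = -47218 + 43998 = -3220)
sqrt(H(W) + Q) = sqrt((-360/517)**2 - 3220) = sqrt(129600/267289 - 3220) = sqrt(-860540980/267289) = 2*I*sqrt(215135245)/517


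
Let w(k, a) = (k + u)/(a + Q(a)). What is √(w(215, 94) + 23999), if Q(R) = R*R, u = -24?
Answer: √1913799560730/8930 ≈ 154.92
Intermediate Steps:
Q(R) = R²
w(k, a) = (-24 + k)/(a + a²) (w(k, a) = (k - 24)/(a + a²) = (-24 + k)/(a + a²))
√(w(215, 94) + 23999) = √((-24 + 215)/(94*(1 + 94)) + 23999) = √((1/94)*191/95 + 23999) = √((1/94)*(1/95)*191 + 23999) = √(191/8930 + 23999) = √(214311261/8930) = √1913799560730/8930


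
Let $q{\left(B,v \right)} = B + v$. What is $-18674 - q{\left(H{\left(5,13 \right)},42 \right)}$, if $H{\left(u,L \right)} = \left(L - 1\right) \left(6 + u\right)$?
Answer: $-18848$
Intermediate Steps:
$H{\left(u,L \right)} = \left(-1 + L\right) \left(6 + u\right)$
$-18674 - q{\left(H{\left(5,13 \right)},42 \right)} = -18674 - \left(\left(-6 - 5 + 6 \cdot 13 + 13 \cdot 5\right) + 42\right) = -18674 - \left(\left(-6 - 5 + 78 + 65\right) + 42\right) = -18674 - \left(132 + 42\right) = -18674 - 174 = -18848$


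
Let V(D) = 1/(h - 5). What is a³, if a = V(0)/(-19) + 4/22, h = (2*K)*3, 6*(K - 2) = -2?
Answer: 5735339/1141166125 ≈ 0.0050259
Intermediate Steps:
K = 5/3 (K = 2 + (⅙)*(-2) = 2 - ⅓ = 5/3 ≈ 1.6667)
h = 10 (h = (2*(5/3))*3 = (10/3)*3 = 10)
V(D) = ⅕ (V(D) = 1/(10 - 5) = 1/5 = ⅕)
a = 179/1045 (a = (⅕)/(-19) + 4/22 = (⅕)*(-1/19) + 4*(1/22) = -1/95 + 2/11 = 179/1045 ≈ 0.17129)
a³ = (179/1045)³ = 5735339/1141166125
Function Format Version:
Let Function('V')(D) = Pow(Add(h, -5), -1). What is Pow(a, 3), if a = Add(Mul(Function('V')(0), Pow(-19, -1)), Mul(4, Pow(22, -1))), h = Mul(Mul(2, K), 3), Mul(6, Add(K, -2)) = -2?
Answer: Rational(5735339, 1141166125) ≈ 0.0050259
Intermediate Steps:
K = Rational(5, 3) (K = Add(2, Mul(Rational(1, 6), -2)) = Add(2, Rational(-1, 3)) = Rational(5, 3) ≈ 1.6667)
h = 10 (h = Mul(Mul(2, Rational(5, 3)), 3) = Mul(Rational(10, 3), 3) = 10)
Function('V')(D) = Rational(1, 5) (Function('V')(D) = Pow(Add(10, -5), -1) = Pow(5, -1) = Rational(1, 5))
a = Rational(179, 1045) (a = Add(Mul(Rational(1, 5), Pow(-19, -1)), Mul(4, Pow(22, -1))) = Add(Mul(Rational(1, 5), Rational(-1, 19)), Mul(4, Rational(1, 22))) = Add(Rational(-1, 95), Rational(2, 11)) = Rational(179, 1045) ≈ 0.17129)
Pow(a, 3) = Pow(Rational(179, 1045), 3) = Rational(5735339, 1141166125)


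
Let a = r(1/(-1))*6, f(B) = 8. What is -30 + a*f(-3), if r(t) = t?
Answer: -78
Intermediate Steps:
a = -6 (a = 6/(-1) = -1*6 = -6)
-30 + a*f(-3) = -30 - 6*8 = -30 - 48 = -78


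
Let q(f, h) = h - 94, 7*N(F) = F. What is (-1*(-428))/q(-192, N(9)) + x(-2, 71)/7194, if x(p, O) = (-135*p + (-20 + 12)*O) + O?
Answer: -1972777/424446 ≈ -4.6479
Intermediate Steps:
N(F) = F/7
q(f, h) = -94 + h
x(p, O) = -135*p - 7*O (x(p, O) = (-135*p - 8*O) + O = -135*p - 7*O)
(-1*(-428))/q(-192, N(9)) + x(-2, 71)/7194 = (-1*(-428))/(-94 + (⅐)*9) + (-135*(-2) - 7*71)/7194 = 428/(-94 + 9/7) + (270 - 497)*(1/7194) = 428/(-649/7) - 227*1/7194 = 428*(-7/649) - 227/7194 = -2996/649 - 227/7194 = -1972777/424446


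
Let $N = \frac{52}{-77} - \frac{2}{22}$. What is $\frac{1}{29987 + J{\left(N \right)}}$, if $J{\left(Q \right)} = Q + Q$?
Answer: $\frac{77}{2308881} \approx 3.3349 \cdot 10^{-5}$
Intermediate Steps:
$N = - \frac{59}{77}$ ($N = 52 \left(- \frac{1}{77}\right) - \frac{1}{11} = - \frac{52}{77} - \frac{1}{11} = - \frac{59}{77} \approx -0.76623$)
$J{\left(Q \right)} = 2 Q$
$\frac{1}{29987 + J{\left(N \right)}} = \frac{1}{29987 + 2 \left(- \frac{59}{77}\right)} = \frac{1}{29987 - \frac{118}{77}} = \frac{1}{\frac{2308881}{77}} = \frac{77}{2308881}$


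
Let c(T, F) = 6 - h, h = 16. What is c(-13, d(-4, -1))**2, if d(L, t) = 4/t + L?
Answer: 100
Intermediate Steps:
d(L, t) = L + 4/t
c(T, F) = -10 (c(T, F) = 6 - 1*16 = 6 - 16 = -10)
c(-13, d(-4, -1))**2 = (-10)**2 = 100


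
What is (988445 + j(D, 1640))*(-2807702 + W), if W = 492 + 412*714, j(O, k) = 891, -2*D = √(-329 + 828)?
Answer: -2486242920112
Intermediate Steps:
D = -√499/2 (D = -√(-329 + 828)/2 = -√499/2 ≈ -11.169)
W = 294660 (W = 492 + 294168 = 294660)
(988445 + j(D, 1640))*(-2807702 + W) = (988445 + 891)*(-2807702 + 294660) = 989336*(-2513042) = -2486242920112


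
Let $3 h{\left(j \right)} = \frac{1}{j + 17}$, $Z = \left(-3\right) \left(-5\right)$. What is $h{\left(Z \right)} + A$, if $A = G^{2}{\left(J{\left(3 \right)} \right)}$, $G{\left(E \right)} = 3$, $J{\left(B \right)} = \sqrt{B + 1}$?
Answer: $\frac{865}{96} \approx 9.0104$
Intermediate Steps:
$Z = 15$
$J{\left(B \right)} = \sqrt{1 + B}$
$h{\left(j \right)} = \frac{1}{3 \left(17 + j\right)}$ ($h{\left(j \right)} = \frac{1}{3 \left(j + 17\right)} = \frac{1}{3 \left(17 + j\right)}$)
$A = 9$ ($A = 3^{2} = 9$)
$h{\left(Z \right)} + A = \frac{1}{3 \left(17 + 15\right)} + 9 = \frac{1}{3 \cdot 32} + 9 = \frac{1}{3} \cdot \frac{1}{32} + 9 = \frac{1}{96} + 9 = \frac{865}{96}$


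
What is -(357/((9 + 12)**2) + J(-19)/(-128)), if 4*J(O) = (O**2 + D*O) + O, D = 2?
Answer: -145/672 ≈ -0.21577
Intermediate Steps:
J(O) = O**2/4 + 3*O/4 (J(O) = ((O**2 + 2*O) + O)/4 = (O**2 + 3*O)/4 = O**2/4 + 3*O/4)
-(357/((9 + 12)**2) + J(-19)/(-128)) = -(357/((9 + 12)**2) + ((1/4)*(-19)*(3 - 19))/(-128)) = -(357/(21**2) + ((1/4)*(-19)*(-16))*(-1/128)) = -(357/441 + 76*(-1/128)) = -(357*(1/441) - 19/32) = -(17/21 - 19/32) = -1*145/672 = -145/672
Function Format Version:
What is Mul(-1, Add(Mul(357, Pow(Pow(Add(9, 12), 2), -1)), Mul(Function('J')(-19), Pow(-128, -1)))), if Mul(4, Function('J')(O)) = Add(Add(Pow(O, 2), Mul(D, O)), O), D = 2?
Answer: Rational(-145, 672) ≈ -0.21577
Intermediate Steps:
Function('J')(O) = Add(Mul(Rational(1, 4), Pow(O, 2)), Mul(Rational(3, 4), O)) (Function('J')(O) = Mul(Rational(1, 4), Add(Add(Pow(O, 2), Mul(2, O)), O)) = Mul(Rational(1, 4), Add(Pow(O, 2), Mul(3, O))) = Add(Mul(Rational(1, 4), Pow(O, 2)), Mul(Rational(3, 4), O)))
Mul(-1, Add(Mul(357, Pow(Pow(Add(9, 12), 2), -1)), Mul(Function('J')(-19), Pow(-128, -1)))) = Mul(-1, Add(Mul(357, Pow(Pow(Add(9, 12), 2), -1)), Mul(Mul(Rational(1, 4), -19, Add(3, -19)), Pow(-128, -1)))) = Mul(-1, Add(Mul(357, Pow(Pow(21, 2), -1)), Mul(Mul(Rational(1, 4), -19, -16), Rational(-1, 128)))) = Mul(-1, Add(Mul(357, Pow(441, -1)), Mul(76, Rational(-1, 128)))) = Mul(-1, Add(Mul(357, Rational(1, 441)), Rational(-19, 32))) = Mul(-1, Add(Rational(17, 21), Rational(-19, 32))) = Mul(-1, Rational(145, 672)) = Rational(-145, 672)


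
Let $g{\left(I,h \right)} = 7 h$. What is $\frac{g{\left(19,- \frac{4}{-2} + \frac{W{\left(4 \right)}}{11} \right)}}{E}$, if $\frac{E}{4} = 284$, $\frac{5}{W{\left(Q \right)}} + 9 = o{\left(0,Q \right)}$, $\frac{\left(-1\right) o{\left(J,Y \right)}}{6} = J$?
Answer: $\frac{1351}{112464} \approx 0.012013$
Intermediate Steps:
$o{\left(J,Y \right)} = - 6 J$
$W{\left(Q \right)} = - \frac{5}{9}$ ($W{\left(Q \right)} = \frac{5}{-9 - 0} = \frac{5}{-9 + 0} = \frac{5}{-9} = 5 \left(- \frac{1}{9}\right) = - \frac{5}{9}$)
$E = 1136$ ($E = 4 \cdot 284 = 1136$)
$\frac{g{\left(19,- \frac{4}{-2} + \frac{W{\left(4 \right)}}{11} \right)}}{E} = \frac{7 \left(- \frac{4}{-2} - \frac{5}{9 \cdot 11}\right)}{1136} = 7 \left(\left(-4\right) \left(- \frac{1}{2}\right) - \frac{5}{99}\right) \frac{1}{1136} = 7 \left(2 - \frac{5}{99}\right) \frac{1}{1136} = 7 \cdot \frac{193}{99} \cdot \frac{1}{1136} = \frac{1351}{99} \cdot \frac{1}{1136} = \frac{1351}{112464}$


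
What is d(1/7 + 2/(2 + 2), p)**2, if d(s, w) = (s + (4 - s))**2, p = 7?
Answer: 256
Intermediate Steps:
d(s, w) = 16 (d(s, w) = 4**2 = 16)
d(1/7 + 2/(2 + 2), p)**2 = 16**2 = 256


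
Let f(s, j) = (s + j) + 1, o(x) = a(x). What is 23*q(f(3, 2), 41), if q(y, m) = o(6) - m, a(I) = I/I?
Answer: -920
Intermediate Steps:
a(I) = 1
o(x) = 1
f(s, j) = 1 + j + s (f(s, j) = (j + s) + 1 = 1 + j + s)
q(y, m) = 1 - m
23*q(f(3, 2), 41) = 23*(1 - 1*41) = 23*(1 - 41) = 23*(-40) = -920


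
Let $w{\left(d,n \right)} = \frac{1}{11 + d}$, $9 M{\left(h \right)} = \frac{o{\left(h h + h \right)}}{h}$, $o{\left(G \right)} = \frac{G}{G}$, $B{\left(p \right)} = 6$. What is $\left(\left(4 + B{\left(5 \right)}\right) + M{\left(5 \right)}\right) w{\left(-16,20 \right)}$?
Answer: $- \frac{451}{225} \approx -2.0044$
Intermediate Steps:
$o{\left(G \right)} = 1$
$M{\left(h \right)} = \frac{1}{9 h}$ ($M{\left(h \right)} = \frac{1 \frac{1}{h}}{9} = \frac{1}{9 h}$)
$\left(\left(4 + B{\left(5 \right)}\right) + M{\left(5 \right)}\right) w{\left(-16,20 \right)} = \frac{\left(4 + 6\right) + \frac{1}{9 \cdot 5}}{11 - 16} = \frac{10 + \frac{1}{9} \cdot \frac{1}{5}}{-5} = \left(10 + \frac{1}{45}\right) \left(- \frac{1}{5}\right) = \frac{451}{45} \left(- \frac{1}{5}\right) = - \frac{451}{225}$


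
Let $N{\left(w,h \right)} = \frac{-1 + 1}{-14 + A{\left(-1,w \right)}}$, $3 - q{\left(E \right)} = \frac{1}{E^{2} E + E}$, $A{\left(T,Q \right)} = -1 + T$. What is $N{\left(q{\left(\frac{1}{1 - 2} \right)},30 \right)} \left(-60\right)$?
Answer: $0$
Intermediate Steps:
$q{\left(E \right)} = 3 - \frac{1}{E + E^{3}}$ ($q{\left(E \right)} = 3 - \frac{1}{E^{2} E + E} = 3 - \frac{1}{E^{3} + E} = 3 - \frac{1}{E + E^{3}}$)
$N{\left(w,h \right)} = 0$ ($N{\left(w,h \right)} = \frac{-1 + 1}{-14 - 2} = \frac{0}{-14 - 2} = \frac{0}{-16} = 0 \left(- \frac{1}{16}\right) = 0$)
$N{\left(q{\left(\frac{1}{1 - 2} \right)},30 \right)} \left(-60\right) = 0 \left(-60\right) = 0$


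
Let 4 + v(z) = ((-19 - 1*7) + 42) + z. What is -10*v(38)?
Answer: -500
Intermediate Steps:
v(z) = 12 + z (v(z) = -4 + (((-19 - 1*7) + 42) + z) = -4 + (((-19 - 7) + 42) + z) = -4 + ((-26 + 42) + z) = -4 + (16 + z) = 12 + z)
-10*v(38) = -10*(12 + 38) = -10*50 = -500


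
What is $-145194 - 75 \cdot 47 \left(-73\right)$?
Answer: $112131$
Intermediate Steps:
$-145194 - 75 \cdot 47 \left(-73\right) = -145194 - 3525 \left(-73\right) = -145194 - -257325 = -145194 + 257325 = 112131$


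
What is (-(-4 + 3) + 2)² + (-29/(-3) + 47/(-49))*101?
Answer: 130603/147 ≈ 888.46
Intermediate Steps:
(-(-4 + 3) + 2)² + (-29/(-3) + 47/(-49))*101 = (-1*(-1) + 2)² + (-29*(-⅓) + 47*(-1/49))*101 = (1 + 2)² + (29/3 - 47/49)*101 = 3² + (1280/147)*101 = 9 + 129280/147 = 130603/147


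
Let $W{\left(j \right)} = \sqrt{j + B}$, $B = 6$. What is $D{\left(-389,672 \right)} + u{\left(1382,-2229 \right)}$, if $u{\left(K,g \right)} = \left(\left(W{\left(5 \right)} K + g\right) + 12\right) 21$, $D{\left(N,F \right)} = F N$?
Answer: $-307965 + 29022 \sqrt{11} \approx -2.1171 \cdot 10^{5}$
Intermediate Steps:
$W{\left(j \right)} = \sqrt{6 + j}$ ($W{\left(j \right)} = \sqrt{j + 6} = \sqrt{6 + j}$)
$u{\left(K,g \right)} = 252 + 21 g + 21 K \sqrt{11}$ ($u{\left(K,g \right)} = \left(\left(\sqrt{6 + 5} K + g\right) + 12\right) 21 = \left(\left(\sqrt{11} K + g\right) + 12\right) 21 = \left(\left(K \sqrt{11} + g\right) + 12\right) 21 = \left(\left(g + K \sqrt{11}\right) + 12\right) 21 = \left(12 + g + K \sqrt{11}\right) 21 = 252 + 21 g + 21 K \sqrt{11}$)
$D{\left(-389,672 \right)} + u{\left(1382,-2229 \right)} = 672 \left(-389\right) + \left(252 + 21 \left(-2229\right) + 21 \cdot 1382 \sqrt{11}\right) = -261408 + \left(252 - 46809 + 29022 \sqrt{11}\right) = -261408 - \left(46557 - 29022 \sqrt{11}\right) = -307965 + 29022 \sqrt{11}$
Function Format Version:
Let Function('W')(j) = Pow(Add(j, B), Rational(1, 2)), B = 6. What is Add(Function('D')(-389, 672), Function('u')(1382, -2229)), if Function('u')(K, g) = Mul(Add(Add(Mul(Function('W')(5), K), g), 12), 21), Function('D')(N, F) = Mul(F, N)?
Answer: Add(-307965, Mul(29022, Pow(11, Rational(1, 2)))) ≈ -2.1171e+5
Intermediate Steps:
Function('W')(j) = Pow(Add(6, j), Rational(1, 2)) (Function('W')(j) = Pow(Add(j, 6), Rational(1, 2)) = Pow(Add(6, j), Rational(1, 2)))
Function('u')(K, g) = Add(252, Mul(21, g), Mul(21, K, Pow(11, Rational(1, 2)))) (Function('u')(K, g) = Mul(Add(Add(Mul(Pow(Add(6, 5), Rational(1, 2)), K), g), 12), 21) = Mul(Add(Add(Mul(Pow(11, Rational(1, 2)), K), g), 12), 21) = Mul(Add(Add(Mul(K, Pow(11, Rational(1, 2))), g), 12), 21) = Mul(Add(Add(g, Mul(K, Pow(11, Rational(1, 2)))), 12), 21) = Mul(Add(12, g, Mul(K, Pow(11, Rational(1, 2)))), 21) = Add(252, Mul(21, g), Mul(21, K, Pow(11, Rational(1, 2)))))
Add(Function('D')(-389, 672), Function('u')(1382, -2229)) = Add(Mul(672, -389), Add(252, Mul(21, -2229), Mul(21, 1382, Pow(11, Rational(1, 2))))) = Add(-261408, Add(252, -46809, Mul(29022, Pow(11, Rational(1, 2))))) = Add(-261408, Add(-46557, Mul(29022, Pow(11, Rational(1, 2))))) = Add(-307965, Mul(29022, Pow(11, Rational(1, 2))))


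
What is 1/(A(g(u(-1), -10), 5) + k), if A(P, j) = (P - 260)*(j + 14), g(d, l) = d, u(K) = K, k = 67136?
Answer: 1/62177 ≈ 1.6083e-5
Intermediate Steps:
A(P, j) = (-260 + P)*(14 + j)
1/(A(g(u(-1), -10), 5) + k) = 1/((-3640 - 260*5 + 14*(-1) - 1*5) + 67136) = 1/((-3640 - 1300 - 14 - 5) + 67136) = 1/(-4959 + 67136) = 1/62177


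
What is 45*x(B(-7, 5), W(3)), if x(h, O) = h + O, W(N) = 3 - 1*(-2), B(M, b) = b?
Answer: 450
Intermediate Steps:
W(N) = 5 (W(N) = 3 + 2 = 5)
x(h, O) = O + h
45*x(B(-7, 5), W(3)) = 45*(5 + 5) = 45*10 = 450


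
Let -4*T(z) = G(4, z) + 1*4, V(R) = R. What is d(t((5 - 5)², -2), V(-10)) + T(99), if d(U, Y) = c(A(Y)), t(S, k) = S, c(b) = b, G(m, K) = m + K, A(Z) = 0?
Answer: -107/4 ≈ -26.750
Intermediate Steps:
G(m, K) = K + m
d(U, Y) = 0
T(z) = -2 - z/4 (T(z) = -((z + 4) + 1*4)/4 = -((4 + z) + 4)/4 = -(8 + z)/4 = -2 - z/4)
d(t((5 - 5)², -2), V(-10)) + T(99) = 0 + (-2 - ¼*99) = 0 + (-2 - 99/4) = 0 - 107/4 = -107/4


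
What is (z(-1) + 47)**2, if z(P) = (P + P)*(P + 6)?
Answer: 1369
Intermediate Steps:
z(P) = 2*P*(6 + P) (z(P) = (2*P)*(6 + P) = 2*P*(6 + P))
(z(-1) + 47)**2 = (2*(-1)*(6 - 1) + 47)**2 = (2*(-1)*5 + 47)**2 = (-10 + 47)**2 = 37**2 = 1369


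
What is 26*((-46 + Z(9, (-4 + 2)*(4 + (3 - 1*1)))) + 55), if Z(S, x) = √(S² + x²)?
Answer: 624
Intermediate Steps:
26*((-46 + Z(9, (-4 + 2)*(4 + (3 - 1*1)))) + 55) = 26*((-46 + √(9² + ((-4 + 2)*(4 + (3 - 1*1)))²)) + 55) = 26*((-46 + √(81 + (-2*(4 + (3 - 1)))²)) + 55) = 26*((-46 + √(81 + (-2*(4 + 2))²)) + 55) = 26*((-46 + √(81 + (-2*6)²)) + 55) = 26*((-46 + √(81 + (-12)²)) + 55) = 26*((-46 + √(81 + 144)) + 55) = 26*((-46 + √225) + 55) = 26*((-46 + 15) + 55) = 26*(-31 + 55) = 26*24 = 624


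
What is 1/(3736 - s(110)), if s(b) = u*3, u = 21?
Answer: 1/3673 ≈ 0.00027226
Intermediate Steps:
s(b) = 63 (s(b) = 21*3 = 63)
1/(3736 - s(110)) = 1/(3736 - 1*63) = 1/(3736 - 63) = 1/3673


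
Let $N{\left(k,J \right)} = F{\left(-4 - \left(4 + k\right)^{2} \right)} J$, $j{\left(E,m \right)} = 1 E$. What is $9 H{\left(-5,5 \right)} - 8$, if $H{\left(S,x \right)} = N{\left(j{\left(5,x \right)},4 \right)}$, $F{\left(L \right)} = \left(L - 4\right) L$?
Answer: $272332$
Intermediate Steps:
$j{\left(E,m \right)} = E$
$F{\left(L \right)} = L \left(-4 + L\right)$ ($F{\left(L \right)} = \left(-4 + L\right) L = L \left(-4 + L\right)$)
$N{\left(k,J \right)} = J \left(-8 - \left(4 + k\right)^{2}\right) \left(-4 - \left(4 + k\right)^{2}\right)$ ($N{\left(k,J \right)} = \left(-4 - \left(4 + k\right)^{2}\right) \left(-4 - \left(4 + \left(4 + k\right)^{2}\right)\right) J = \left(-4 - \left(4 + k\right)^{2}\right) \left(-8 - \left(4 + k\right)^{2}\right) J = \left(-8 - \left(4 + k\right)^{2}\right) \left(-4 - \left(4 + k\right)^{2}\right) J = J \left(-8 - \left(4 + k\right)^{2}\right) \left(-4 - \left(4 + k\right)^{2}\right)$)
$H{\left(S,x \right)} = 30260$ ($H{\left(S,x \right)} = 4 \left(4 + \left(4 + 5\right)^{2}\right) \left(8 + \left(4 + 5\right)^{2}\right) = 4 \left(4 + 9^{2}\right) \left(8 + 9^{2}\right) = 4 \left(4 + 81\right) \left(8 + 81\right) = 4 \cdot 85 \cdot 89 = 30260$)
$9 H{\left(-5,5 \right)} - 8 = 9 \cdot 30260 - 8 = 272340 - 8 = 272332$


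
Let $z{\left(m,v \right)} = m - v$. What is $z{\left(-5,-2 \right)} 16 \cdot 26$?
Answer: $-1248$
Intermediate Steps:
$z{\left(-5,-2 \right)} 16 \cdot 26 = \left(-5 - -2\right) 16 \cdot 26 = \left(-5 + 2\right) 16 \cdot 26 = \left(-3\right) 16 \cdot 26 = \left(-48\right) 26 = -1248$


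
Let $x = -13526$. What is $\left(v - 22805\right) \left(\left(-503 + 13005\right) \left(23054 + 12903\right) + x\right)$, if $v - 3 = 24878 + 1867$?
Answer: $1772460861384$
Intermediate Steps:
$v = 26748$ ($v = 3 + \left(24878 + 1867\right) = 3 + 26745 = 26748$)
$\left(v - 22805\right) \left(\left(-503 + 13005\right) \left(23054 + 12903\right) + x\right) = \left(26748 - 22805\right) \left(\left(-503 + 13005\right) \left(23054 + 12903\right) - 13526\right) = 3943 \left(12502 \cdot 35957 - 13526\right) = 3943 \left(449534414 - 13526\right) = 3943 \cdot 449520888 = 1772460861384$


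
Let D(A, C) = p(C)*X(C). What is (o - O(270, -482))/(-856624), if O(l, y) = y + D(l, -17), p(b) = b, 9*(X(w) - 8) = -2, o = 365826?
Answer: -1648981/3854808 ≈ -0.42777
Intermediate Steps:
X(w) = 70/9 (X(w) = 8 + (⅑)*(-2) = 8 - 2/9 = 70/9)
D(A, C) = 70*C/9 (D(A, C) = C*(70/9) = 70*C/9)
O(l, y) = -1190/9 + y (O(l, y) = y + (70/9)*(-17) = y - 1190/9 = -1190/9 + y)
(o - O(270, -482))/(-856624) = (365826 - (-1190/9 - 482))/(-856624) = (365826 - 1*(-5528/9))*(-1/856624) = (365826 + 5528/9)*(-1/856624) = (3297962/9)*(-1/856624) = -1648981/3854808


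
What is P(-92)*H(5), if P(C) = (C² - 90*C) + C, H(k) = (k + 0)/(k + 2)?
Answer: 83260/7 ≈ 11894.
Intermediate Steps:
H(k) = k/(2 + k)
P(C) = C² - 89*C
P(-92)*H(5) = (-92*(-89 - 92))*(5/(2 + 5)) = (-92*(-181))*(5/7) = 16652*(5*(⅐)) = 16652*(5/7) = 83260/7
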